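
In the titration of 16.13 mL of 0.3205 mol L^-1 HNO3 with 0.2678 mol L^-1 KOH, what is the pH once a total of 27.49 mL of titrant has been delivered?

12.70

n(acid) = 0.3205 x 0.01613 = 0.005170 mol; n(KOH) added = 0.2678 x 0.02749 = 0.007362 mol.
Base is in excess by 0.007362 - 0.005170 = 0.002192 mol in a total volume of 0.04362 L.
[OH^-] = 0.002192/0.04362 = 0.05026 M, so pOH = 1.30 and pH = 14.00 - 1.30 = 12.70.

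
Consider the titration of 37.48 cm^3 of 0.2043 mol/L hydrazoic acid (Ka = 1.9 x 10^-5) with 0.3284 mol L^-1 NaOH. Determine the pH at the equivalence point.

n(HN3) = 0.2043 x 0.03748 = 0.007657 mol; V(NaOH) at equivalence = 0.007657/0.3284 = 0.02332 L.
At equivalence all the acid is converted to N3-; total volume = 0.03748 + 0.02332 = 0.06080 L, so [N3-] = 0.007657/0.06080 = 0.1259 M.
Kb = Kw/Ka = 1.0e-14 / 1.9 x 10^-5 = 5.26e-10.
[OH^-] = sqrt(Kb x [N3-]) = sqrt(5.26e-10 x 0.1259) = 8.14e-6 M.
pOH = 5.09, so pH = 14.00 - 5.09 = 8.91.

8.91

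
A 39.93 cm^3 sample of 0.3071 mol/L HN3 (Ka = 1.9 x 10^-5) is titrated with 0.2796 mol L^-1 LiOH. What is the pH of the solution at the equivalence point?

8.94

n(HN3) = 0.3071 x 0.03993 = 0.01226 mol; V(LiOH) at equivalence = 0.01226/0.2796 = 0.04386 L.
At equivalence all the acid is converted to N3-; total volume = 0.03993 + 0.04386 = 0.08379 L, so [N3-] = 0.01226/0.08379 = 0.1464 M.
Kb = Kw/Ka = 1.0e-14 / 1.9 x 10^-5 = 5.26e-10.
[OH^-] = sqrt(Kb x [N3-]) = sqrt(5.26e-10 x 0.1464) = 8.78e-6 M.
pOH = 5.06, so pH = 14.00 - 5.06 = 8.94.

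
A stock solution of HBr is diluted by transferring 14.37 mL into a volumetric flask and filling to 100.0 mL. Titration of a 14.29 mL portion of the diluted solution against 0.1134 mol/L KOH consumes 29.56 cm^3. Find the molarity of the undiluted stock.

n(KOH) = 0.1134 x 0.02956 = 0.003352 mol.
n(HBr) in the aliquot = 0.003352 mol.
[diluted HBr] = 0.003352 / 0.01429 = 0.2346 M.
Dilution factor = 100.0/14.37 = 6.959, so [stock] = 0.2346 x 6.959 = 1.63 M.

1.63 M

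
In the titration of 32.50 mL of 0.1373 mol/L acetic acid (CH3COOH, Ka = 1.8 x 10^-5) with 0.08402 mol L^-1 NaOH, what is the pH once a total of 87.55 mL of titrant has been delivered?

12.38

n(acid) = 0.1373 x 0.03250 = 0.004462 mol; n(NaOH) added = 0.08402 x 0.08755 = 0.007356 mol.
Base is in excess by 0.007356 - 0.004462 = 0.002894 mol in a total volume of 0.1201 L.
[OH^-] = 0.002894/0.1201 = 0.02410 M, so pOH = 1.62 and pH = 14.00 - 1.62 = 12.38.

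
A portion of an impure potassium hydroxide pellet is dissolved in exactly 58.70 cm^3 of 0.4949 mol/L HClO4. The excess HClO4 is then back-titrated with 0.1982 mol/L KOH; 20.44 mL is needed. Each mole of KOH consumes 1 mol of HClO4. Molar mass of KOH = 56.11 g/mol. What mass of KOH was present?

Total n(HClO4) added = 0.4949 x 0.05870 = 0.02905 mol.
n(KOH) used = 0.1982 x 0.02044 = 0.004051 mol, which equals the excess n(HClO4).
So n(HClO4) consumed by the sample = 0.02905 - 0.004051 = 0.02500 mol.
n(KOH) = 0.02500 / 1 = 0.02500 mol.
mass = 0.02500 mol x 56.11 g/mol = 1.40 g.

1.40 g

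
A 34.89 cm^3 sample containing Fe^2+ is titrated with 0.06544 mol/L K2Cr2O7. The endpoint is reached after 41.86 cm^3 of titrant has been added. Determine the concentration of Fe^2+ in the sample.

0.471 M

n(K2Cr2O7) = 0.06544 x 0.04186 = 0.002739 mol.
From the balanced equation, 1 mol K2Cr2O7 reacts with 6 mol Fe^2+, so n(Fe^2+) = 0.002739 x 6/1 = 0.01644 mol.
[Fe^2+] = 0.01644 / 0.03489 L = 0.471 M.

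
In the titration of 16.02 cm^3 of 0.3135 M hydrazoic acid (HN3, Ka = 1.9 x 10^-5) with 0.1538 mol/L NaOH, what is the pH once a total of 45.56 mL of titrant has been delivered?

12.51

n(acid) = 0.3135 x 0.01602 = 0.005022 mol; n(NaOH) added = 0.1538 x 0.04556 = 0.007007 mol.
Base is in excess by 0.007007 - 0.005022 = 0.001985 mol in a total volume of 0.06158 L.
[OH^-] = 0.001985/0.06158 = 0.03223 M, so pOH = 1.49 and pH = 14.00 - 1.49 = 12.51.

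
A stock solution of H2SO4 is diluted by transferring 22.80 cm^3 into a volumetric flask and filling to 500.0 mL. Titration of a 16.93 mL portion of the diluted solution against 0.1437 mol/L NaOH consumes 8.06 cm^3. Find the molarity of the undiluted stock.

0.750 M

n(NaOH) = 0.1437 x 0.008060 = 0.001158 mol.
n(H2SO4) in the aliquot = 0.001158 x 1/2 = 0.0005791 mol.
[diluted H2SO4] = 0.0005791 / 0.01693 = 0.03421 M.
Dilution factor = 500.0/22.80 = 21.93, so [stock] = 0.03421 x 21.93 = 0.750 M.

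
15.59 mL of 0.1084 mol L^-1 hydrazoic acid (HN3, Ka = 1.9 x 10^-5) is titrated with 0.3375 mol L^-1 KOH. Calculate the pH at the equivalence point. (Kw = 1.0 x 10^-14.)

n(HN3) = 0.1084 x 0.01559 = 0.001690 mol; V(KOH) at equivalence = 0.001690/0.3375 = 0.005007 L.
At equivalence all the acid is converted to N3-; total volume = 0.01559 + 0.005007 = 0.02060 L, so [N3-] = 0.001690/0.02060 = 0.08205 M.
Kb = Kw/Ka = 1.0e-14 / 1.9 x 10^-5 = 5.26e-10.
[OH^-] = sqrt(Kb x [N3-]) = sqrt(5.26e-10 x 0.08205) = 6.57e-6 M.
pOH = 5.18, so pH = 14.00 - 5.18 = 8.82.

8.82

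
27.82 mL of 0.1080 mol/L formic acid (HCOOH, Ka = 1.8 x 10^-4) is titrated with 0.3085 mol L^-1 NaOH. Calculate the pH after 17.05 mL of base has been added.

n(acid) = 0.1080 x 0.02782 = 0.003005 mol; n(NaOH) added = 0.3085 x 0.01705 = 0.005260 mol.
Base is in excess by 0.005260 - 0.003005 = 0.002255 mol in a total volume of 0.04487 L.
[OH^-] = 0.002255/0.04487 = 0.05026 M, so pOH = 1.30 and pH = 14.00 - 1.30 = 12.70.

12.70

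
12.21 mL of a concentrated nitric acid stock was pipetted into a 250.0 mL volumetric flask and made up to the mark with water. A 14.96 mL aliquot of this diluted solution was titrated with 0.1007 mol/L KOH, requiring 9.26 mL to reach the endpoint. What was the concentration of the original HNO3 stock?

1.28 M

n(KOH) = 0.1007 x 0.009260 = 0.0009325 mol.
n(HNO3) in the aliquot = 0.0009325 mol.
[diluted HNO3] = 0.0009325 / 0.01496 = 0.06233 M.
Dilution factor = 250.0/12.21 = 20.48, so [stock] = 0.06233 x 20.48 = 1.28 M.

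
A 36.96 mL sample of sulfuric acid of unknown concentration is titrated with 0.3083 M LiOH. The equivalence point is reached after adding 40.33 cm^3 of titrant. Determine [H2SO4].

n(LiOH) delivered = 0.3083 x 0.04033 = 0.01243 mol.
The reaction is 1 H2SO4 + 2 LiOH, so n(H2SO4) = 0.01243 x 1/2 = 0.006217 mol.
[H2SO4] = 0.006217 mol / 0.03696 L = 0.168 M.

0.168 M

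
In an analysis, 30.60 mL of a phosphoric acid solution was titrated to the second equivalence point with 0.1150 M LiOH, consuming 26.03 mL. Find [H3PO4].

0.0489 M

n(LiOH) = 0.1150 x 0.02603 = 0.002993 mol.
At the second equivalence point, 2 mol OH^- react per mol H3PO4, so n(H3PO4) = 0.002993 / 2 = 0.001497 mol.
[H3PO4] = 0.001497 / 0.03060 L = 0.0489 M.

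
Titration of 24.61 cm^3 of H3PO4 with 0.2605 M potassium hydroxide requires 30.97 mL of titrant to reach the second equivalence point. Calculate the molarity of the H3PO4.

0.164 M

n(KOH) = 0.2605 x 0.03097 = 0.008068 mol.
At the second equivalence point, 2 mol OH^- react per mol H3PO4, so n(H3PO4) = 0.008068 / 2 = 0.004034 mol.
[H3PO4] = 0.004034 / 0.02461 L = 0.164 M.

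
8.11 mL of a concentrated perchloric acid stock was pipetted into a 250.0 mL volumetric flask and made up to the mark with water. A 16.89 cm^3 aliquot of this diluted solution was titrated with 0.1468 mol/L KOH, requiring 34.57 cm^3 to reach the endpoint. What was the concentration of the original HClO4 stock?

9.26 M

n(KOH) = 0.1468 x 0.03457 = 0.005075 mol.
n(HClO4) in the aliquot = 0.005075 mol.
[diluted HClO4] = 0.005075 / 0.01689 = 0.3005 M.
Dilution factor = 250.0/8.110 = 30.83, so [stock] = 0.3005 x 30.83 = 9.26 M.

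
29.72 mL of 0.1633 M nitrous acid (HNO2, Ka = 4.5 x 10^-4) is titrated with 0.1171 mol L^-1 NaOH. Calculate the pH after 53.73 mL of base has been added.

12.24

n(acid) = 0.1633 x 0.02972 = 0.004853 mol; n(NaOH) added = 0.1171 x 0.05373 = 0.006292 mol.
Base is in excess by 0.006292 - 0.004853 = 0.001439 mol in a total volume of 0.08345 L.
[OH^-] = 0.001439/0.08345 = 0.01724 M, so pOH = 1.76 and pH = 14.00 - 1.76 = 12.24.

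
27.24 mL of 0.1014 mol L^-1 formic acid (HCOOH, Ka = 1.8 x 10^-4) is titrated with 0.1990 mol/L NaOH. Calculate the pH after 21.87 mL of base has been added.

n(acid) = 0.1014 x 0.02724 = 0.002762 mol; n(NaOH) added = 0.1990 x 0.02187 = 0.004352 mol.
Base is in excess by 0.004352 - 0.002762 = 0.001590 mol in a total volume of 0.04911 L.
[OH^-] = 0.001590/0.04911 = 0.03238 M, so pOH = 1.49 and pH = 14.00 - 1.49 = 12.51.

12.51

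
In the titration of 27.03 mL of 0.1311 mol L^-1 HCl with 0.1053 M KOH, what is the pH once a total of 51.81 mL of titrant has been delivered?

n(acid) = 0.1311 x 0.02703 = 0.003544 mol; n(KOH) added = 0.1053 x 0.05181 = 0.005456 mol.
Base is in excess by 0.005456 - 0.003544 = 0.001912 mol in a total volume of 0.07884 L.
[OH^-] = 0.001912/0.07884 = 0.02425 M, so pOH = 1.62 and pH = 14.00 - 1.62 = 12.38.

12.38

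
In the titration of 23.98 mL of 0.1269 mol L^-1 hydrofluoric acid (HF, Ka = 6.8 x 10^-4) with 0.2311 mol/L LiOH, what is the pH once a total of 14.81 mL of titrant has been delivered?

11.99

n(acid) = 0.1269 x 0.02398 = 0.003043 mol; n(LiOH) added = 0.2311 x 0.01481 = 0.003423 mol.
Base is in excess by 0.003423 - 0.003043 = 0.0003795 mol in a total volume of 0.03879 L.
[OH^-] = 0.0003795/0.03879 = 0.009784 M, so pOH = 2.01 and pH = 14.00 - 2.01 = 11.99.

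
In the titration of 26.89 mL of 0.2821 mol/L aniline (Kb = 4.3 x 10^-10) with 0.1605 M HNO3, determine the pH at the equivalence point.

n(C6H5NH2) = 0.2821 x 0.02689 = 0.007586 mol; V(HNO3) at equivalence = 0.007586/0.1605 = 0.04726 L.
At equivalence the base is fully converted to C6H5NH3+; total volume = 0.07415 L, so [C6H5NH3+] = 0.007586/0.07415 = 0.1023 M.
Ka(C6H5NH3+) = Kw/Kb = 1.0e-14 / 4.3 x 10^-10 = 2.33e-5.
[H^+] = sqrt(Ka x [C6H5NH3+]) = sqrt(2.33e-5 x 0.1023) = 0.00154 M.
pH = -log(0.00154) = 2.81.

2.81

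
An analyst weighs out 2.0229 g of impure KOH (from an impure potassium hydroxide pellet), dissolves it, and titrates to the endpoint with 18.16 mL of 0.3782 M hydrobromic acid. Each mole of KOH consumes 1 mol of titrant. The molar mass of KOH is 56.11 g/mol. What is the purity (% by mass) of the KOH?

n(HBr) = 0.3782 x 0.01816 = 0.006868 mol.
n(KOH) = 0.006868 / 1 = 0.006868 mol.
mass of KOH = 0.006868 x 56.11 = 0.3854 g.
% purity = 0.3854 / 2.0229 x 100 = 19.1%.

19.1%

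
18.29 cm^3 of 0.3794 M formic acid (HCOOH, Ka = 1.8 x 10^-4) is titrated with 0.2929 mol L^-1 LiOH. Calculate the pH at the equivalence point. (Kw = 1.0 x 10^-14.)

n(HCOOH) = 0.3794 x 0.01829 = 0.006939 mol; V(LiOH) at equivalence = 0.006939/0.2929 = 0.02369 L.
At equivalence all the acid is converted to HCOO-; total volume = 0.01829 + 0.02369 = 0.04198 L, so [HCOO-] = 0.006939/0.04198 = 0.1653 M.
Kb = Kw/Ka = 1.0e-14 / 1.8 x 10^-4 = 5.56e-11.
[OH^-] = sqrt(Kb x [HCOO-]) = sqrt(5.56e-11 x 0.1653) = 3.03e-6 M.
pOH = 5.52, so pH = 14.00 - 5.52 = 8.48.

8.48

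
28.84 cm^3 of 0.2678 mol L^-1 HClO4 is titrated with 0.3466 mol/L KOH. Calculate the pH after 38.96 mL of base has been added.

12.93

n(acid) = 0.2678 x 0.02884 = 0.007723 mol; n(KOH) added = 0.3466 x 0.03896 = 0.01350 mol.
Base is in excess by 0.01350 - 0.007723 = 0.005780 mol in a total volume of 0.06780 L.
[OH^-] = 0.005780/0.06780 = 0.08525 M, so pOH = 1.07 and pH = 14.00 - 1.07 = 12.93.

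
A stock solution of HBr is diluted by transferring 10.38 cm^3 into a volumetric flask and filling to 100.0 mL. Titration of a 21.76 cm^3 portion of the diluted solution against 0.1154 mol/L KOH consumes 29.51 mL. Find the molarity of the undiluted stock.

n(KOH) = 0.1154 x 0.02951 = 0.003405 mol.
n(HBr) in the aliquot = 0.003405 mol.
[diluted HBr] = 0.003405 / 0.02176 = 0.1565 M.
Dilution factor = 100.0/10.38 = 9.634, so [stock] = 0.1565 x 9.634 = 1.51 M.

1.51 M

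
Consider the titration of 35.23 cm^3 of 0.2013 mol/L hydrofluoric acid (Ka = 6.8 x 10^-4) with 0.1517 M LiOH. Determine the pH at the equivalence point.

n(HF) = 0.2013 x 0.03523 = 0.007092 mol; V(LiOH) at equivalence = 0.007092/0.1517 = 0.04675 L.
At equivalence all the acid is converted to F-; total volume = 0.03523 + 0.04675 = 0.08198 L, so [F-] = 0.007092/0.08198 = 0.08651 M.
Kb = Kw/Ka = 1.0e-14 / 6.8 x 10^-4 = 1.47e-11.
[OH^-] = sqrt(Kb x [F-]) = sqrt(1.47e-11 x 0.08651) = 1.13e-6 M.
pOH = 5.95, so pH = 14.00 - 5.95 = 8.05.

8.05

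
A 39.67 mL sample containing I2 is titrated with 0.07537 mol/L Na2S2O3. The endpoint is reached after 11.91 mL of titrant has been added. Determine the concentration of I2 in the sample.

0.0113 M

n(Na2S2O3) = 0.07537 x 0.01191 = 0.0008977 mol.
From the balanced equation, 2 mol Na2S2O3 reacts with 1 mol I2, so n(I2) = 0.0008977 x 1/2 = 0.0004488 mol.
[I2] = 0.0004488 / 0.03967 L = 0.0113 M.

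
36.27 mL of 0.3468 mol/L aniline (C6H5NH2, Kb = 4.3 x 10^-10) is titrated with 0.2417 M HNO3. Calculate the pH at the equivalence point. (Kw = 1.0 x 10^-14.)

n(C6H5NH2) = 0.3468 x 0.03627 = 0.01258 mol; V(HNO3) at equivalence = 0.01258/0.2417 = 0.05204 L.
At equivalence the base is fully converted to C6H5NH3+; total volume = 0.08831 L, so [C6H5NH3+] = 0.01258/0.08831 = 0.1424 M.
Ka(C6H5NH3+) = Kw/Kb = 1.0e-14 / 4.3 x 10^-10 = 2.33e-5.
[H^+] = sqrt(Ka x [C6H5NH3+]) = sqrt(2.33e-5 x 0.1424) = 0.00182 M.
pH = -log(0.00182) = 2.74.

2.74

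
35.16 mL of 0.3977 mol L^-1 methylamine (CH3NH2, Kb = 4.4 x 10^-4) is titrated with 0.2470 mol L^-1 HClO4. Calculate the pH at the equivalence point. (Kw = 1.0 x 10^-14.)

n(CH3NH2) = 0.3977 x 0.03516 = 0.01398 mol; V(HClO4) at equivalence = 0.01398/0.2470 = 0.05661 L.
At equivalence the base is fully converted to CH3NH3+; total volume = 0.09177 L, so [CH3NH3+] = 0.01398/0.09177 = 0.1524 M.
Ka(CH3NH3+) = Kw/Kb = 1.0e-14 / 4.4 x 10^-4 = 2.27e-11.
[H^+] = sqrt(Ka x [CH3NH3+]) = sqrt(2.27e-11 x 0.1524) = 1.86e-6 M.
pH = -log(1.86e-6) = 5.73.

5.73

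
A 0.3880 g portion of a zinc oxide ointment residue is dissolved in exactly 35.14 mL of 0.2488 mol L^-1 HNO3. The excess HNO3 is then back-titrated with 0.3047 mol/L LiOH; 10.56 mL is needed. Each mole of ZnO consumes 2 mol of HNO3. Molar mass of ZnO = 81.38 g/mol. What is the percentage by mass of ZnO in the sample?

Total n(HNO3) added = 0.2488 x 0.03514 = 0.008743 mol.
n(LiOH) used = 0.3047 x 0.01056 = 0.003218 mol, which equals the excess n(HNO3).
So n(HNO3) consumed by the sample = 0.008743 - 0.003218 = 0.005525 mol.
n(ZnO) = 0.005525 / 2 = 0.002763 mol.
mass ZnO = 0.002763 x 81.38 = 0.2248 g, so %ZnO = 0.2248/0.3880 x 100 = 57.9%.

57.9%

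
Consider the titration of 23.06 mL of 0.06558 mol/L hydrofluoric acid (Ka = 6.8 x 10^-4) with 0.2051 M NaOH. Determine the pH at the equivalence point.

n(HF) = 0.06558 x 0.02306 = 0.001512 mol; V(NaOH) at equivalence = 0.001512/0.2051 = 0.007373 L.
At equivalence all the acid is converted to F-; total volume = 0.02306 + 0.007373 = 0.03043 L, so [F-] = 0.001512/0.03043 = 0.04969 M.
Kb = Kw/Ka = 1.0e-14 / 6.8 x 10^-4 = 1.47e-11.
[OH^-] = sqrt(Kb x [F-]) = sqrt(1.47e-11 x 0.04969) = 8.55e-7 M.
pOH = 6.07, so pH = 14.00 - 6.07 = 7.93.

7.93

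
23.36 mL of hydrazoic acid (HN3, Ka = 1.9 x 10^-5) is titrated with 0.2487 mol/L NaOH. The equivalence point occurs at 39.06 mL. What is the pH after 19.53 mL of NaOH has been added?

19.53 mL is exactly half the equivalence volume (39.06/2), i.e. the half-equivalence point.
There, n(HA) = n(A^-), so pH = pKa = -log(1.9 x 10^-5) = 4.72.

4.72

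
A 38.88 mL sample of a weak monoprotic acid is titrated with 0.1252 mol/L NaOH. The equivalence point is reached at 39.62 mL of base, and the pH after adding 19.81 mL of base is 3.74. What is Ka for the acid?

19.81 mL is half of the equivalence volume, so this is the half-equivalence point where [HA] = [A^-].
At half-equivalence pH = pKa, so pKa = 3.74.
Ka = 10^(-3.74) = 1.8 x 10^-4.

1.8 x 10^-4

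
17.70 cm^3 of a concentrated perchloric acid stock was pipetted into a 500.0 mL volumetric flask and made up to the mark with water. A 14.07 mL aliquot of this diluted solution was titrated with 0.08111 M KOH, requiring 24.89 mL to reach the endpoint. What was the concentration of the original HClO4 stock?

n(KOH) = 0.08111 x 0.02489 = 0.002019 mol.
n(HClO4) in the aliquot = 0.002019 mol.
[diluted HClO4] = 0.002019 / 0.01407 = 0.1435 M.
Dilution factor = 500.0/17.70 = 28.25, so [stock] = 0.1435 x 28.25 = 4.05 M.

4.05 M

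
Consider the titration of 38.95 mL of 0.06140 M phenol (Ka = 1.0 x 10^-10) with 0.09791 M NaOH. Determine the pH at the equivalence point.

n(C6H5OH) = 0.06140 x 0.03895 = 0.002392 mol; V(NaOH) at equivalence = 0.002392/0.09791 = 0.02443 L.
At equivalence all the acid is converted to C6H5O-; total volume = 0.03895 + 0.02443 = 0.06338 L, so [C6H5O-] = 0.002392/0.06338 = 0.03774 M.
Kb = Kw/Ka = 1.0e-14 / 1.0 x 10^-10 = 0.000100.
[OH^-] = sqrt(Kb x [C6H5O-]) = sqrt(0.000100 x 0.03774) = 0.00194 M.
pOH = 2.71, so pH = 14.00 - 2.71 = 11.29.

11.29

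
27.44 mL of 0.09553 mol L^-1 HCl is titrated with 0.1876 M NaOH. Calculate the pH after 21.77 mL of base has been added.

12.47

n(acid) = 0.09553 x 0.02744 = 0.002621 mol; n(NaOH) added = 0.1876 x 0.02177 = 0.004084 mol.
Base is in excess by 0.004084 - 0.002621 = 0.001463 mol in a total volume of 0.04921 L.
[OH^-] = 0.001463/0.04921 = 0.02972 M, so pOH = 1.53 and pH = 14.00 - 1.53 = 12.47.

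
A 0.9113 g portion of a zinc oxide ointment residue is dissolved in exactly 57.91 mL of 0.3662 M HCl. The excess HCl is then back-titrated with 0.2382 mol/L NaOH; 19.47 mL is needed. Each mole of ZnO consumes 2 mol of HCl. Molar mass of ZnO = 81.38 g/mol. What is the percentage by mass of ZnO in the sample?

74.0%

Total n(HCl) added = 0.3662 x 0.05791 = 0.02121 mol.
n(NaOH) used = 0.2382 x 0.01947 = 0.004638 mol, which equals the excess n(HCl).
So n(HCl) consumed by the sample = 0.02121 - 0.004638 = 0.01657 mol.
n(ZnO) = 0.01657 / 2 = 0.008284 mol.
mass ZnO = 0.008284 x 81.38 = 0.6742 g, so %ZnO = 0.6742/0.9113 x 100 = 74.0%.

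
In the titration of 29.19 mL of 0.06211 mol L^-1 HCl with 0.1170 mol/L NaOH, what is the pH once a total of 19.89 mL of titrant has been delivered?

12.02

n(acid) = 0.06211 x 0.02919 = 0.001813 mol; n(NaOH) added = 0.1170 x 0.01989 = 0.002327 mol.
Base is in excess by 0.002327 - 0.001813 = 0.0005141 mol in a total volume of 0.04908 L.
[OH^-] = 0.0005141/0.04908 = 0.01048 M, so pOH = 1.98 and pH = 14.00 - 1.98 = 12.02.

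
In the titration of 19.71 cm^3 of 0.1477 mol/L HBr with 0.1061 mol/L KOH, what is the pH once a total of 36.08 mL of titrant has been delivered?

12.22

n(acid) = 0.1477 x 0.01971 = 0.002911 mol; n(KOH) added = 0.1061 x 0.03608 = 0.003828 mol.
Base is in excess by 0.003828 - 0.002911 = 0.0009169 mol in a total volume of 0.05579 L.
[OH^-] = 0.0009169/0.05579 = 0.01644 M, so pOH = 1.78 and pH = 14.00 - 1.78 = 12.22.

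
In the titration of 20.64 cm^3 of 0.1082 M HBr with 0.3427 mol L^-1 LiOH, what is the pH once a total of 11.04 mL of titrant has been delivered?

12.69

n(acid) = 0.1082 x 0.02064 = 0.002233 mol; n(LiOH) added = 0.3427 x 0.01104 = 0.003783 mol.
Base is in excess by 0.003783 - 0.002233 = 0.001550 mol in a total volume of 0.03168 L.
[OH^-] = 0.001550/0.03168 = 0.04893 M, so pOH = 1.31 and pH = 14.00 - 1.31 = 12.69.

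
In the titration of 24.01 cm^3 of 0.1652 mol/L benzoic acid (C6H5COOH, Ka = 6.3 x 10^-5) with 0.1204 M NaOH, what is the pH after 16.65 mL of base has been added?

4.21

Initial n(C6H5COOH) = 0.1652 x 0.02401 = 0.003966 mol.
n(NaOH) added = 0.1204 x 0.01665 = 0.002005 mol, converting that many moles of C6H5COOH to C6H5COO-.
Remaining n(C6H5COOH) = 0.001962 mol; n(C6H5COO-) = 0.002005 mol.
By Henderson-Hasselbalch, pH = pKa + log([A^-]/[HA]) = 4.20 + log(0.002005/0.001962) = 4.20 + (+0.01) = 4.21.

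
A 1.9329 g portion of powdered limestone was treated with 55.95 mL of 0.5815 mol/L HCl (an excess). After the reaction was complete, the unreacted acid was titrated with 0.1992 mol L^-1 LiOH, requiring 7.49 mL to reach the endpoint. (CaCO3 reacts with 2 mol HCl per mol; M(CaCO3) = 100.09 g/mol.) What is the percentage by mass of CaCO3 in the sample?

Total n(HCl) added = 0.5815 x 0.05595 = 0.03253 mol.
n(LiOH) used = 0.1992 x 0.007490 = 0.001492 mol, which equals the excess n(HCl).
So n(HCl) consumed by the sample = 0.03253 - 0.001492 = 0.03104 mol.
n(CaCO3) = 0.03104 / 2 = 0.01552 mol.
mass CaCO3 = 0.01552 x 100.09 = 1.554 g, so %CaCO3 = 1.554/1.9329 x 100 = 80.4%.

80.4%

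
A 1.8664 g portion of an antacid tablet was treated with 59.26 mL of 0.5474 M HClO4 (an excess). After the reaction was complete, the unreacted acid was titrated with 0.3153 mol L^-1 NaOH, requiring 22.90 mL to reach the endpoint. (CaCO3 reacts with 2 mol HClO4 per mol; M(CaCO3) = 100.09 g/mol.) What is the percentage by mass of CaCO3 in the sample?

67.6%

Total n(HClO4) added = 0.5474 x 0.05926 = 0.03244 mol.
n(NaOH) used = 0.3153 x 0.02290 = 0.007220 mol, which equals the excess n(HClO4).
So n(HClO4) consumed by the sample = 0.03244 - 0.007220 = 0.02522 mol.
n(CaCO3) = 0.02522 / 2 = 0.01261 mol.
mass CaCO3 = 0.01261 x 100.09 = 1.262 g, so %CaCO3 = 1.262/1.8664 x 100 = 67.6%.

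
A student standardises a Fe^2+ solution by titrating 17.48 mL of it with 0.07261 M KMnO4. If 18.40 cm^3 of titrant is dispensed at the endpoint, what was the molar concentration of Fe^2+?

0.382 M

n(KMnO4) = 0.07261 x 0.01840 = 0.001336 mol.
From the balanced equation, 1 mol KMnO4 reacts with 5 mol Fe^2+, so n(Fe^2+) = 0.001336 x 5/1 = 0.006680 mol.
[Fe^2+] = 0.006680 / 0.01748 L = 0.382 M.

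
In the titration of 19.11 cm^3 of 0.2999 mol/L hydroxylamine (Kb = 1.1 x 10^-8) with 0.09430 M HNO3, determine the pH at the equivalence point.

3.59

n(NH2OH) = 0.2999 x 0.01911 = 0.005731 mol; V(HNO3) at equivalence = 0.005731/0.09430 = 0.06078 L.
At equivalence the base is fully converted to NH3OH+; total volume = 0.07989 L, so [NH3OH+] = 0.005731/0.07989 = 0.07174 M.
Ka(NH3OH+) = Kw/Kb = 1.0e-14 / 1.1 x 10^-8 = 9.09e-7.
[H^+] = sqrt(Ka x [NH3OH+]) = sqrt(9.09e-7 x 0.07174) = 0.000255 M.
pH = -log(0.000255) = 3.59.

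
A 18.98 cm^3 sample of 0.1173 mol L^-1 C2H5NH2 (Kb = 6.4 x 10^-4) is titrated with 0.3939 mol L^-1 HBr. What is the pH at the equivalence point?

n(C2H5NH2) = 0.1173 x 0.01898 = 0.002226 mol; V(HBr) at equivalence = 0.002226/0.3939 = 0.005652 L.
At equivalence the base is fully converted to C2H5NH3+; total volume = 0.02463 L, so [C2H5NH3+] = 0.002226/0.02463 = 0.09038 M.
Ka(C2H5NH3+) = Kw/Kb = 1.0e-14 / 6.4 x 10^-4 = 1.56e-11.
[H^+] = sqrt(Ka x [C2H5NH3+]) = sqrt(1.56e-11 x 0.09038) = 1.19e-6 M.
pH = -log(1.19e-6) = 5.93.

5.93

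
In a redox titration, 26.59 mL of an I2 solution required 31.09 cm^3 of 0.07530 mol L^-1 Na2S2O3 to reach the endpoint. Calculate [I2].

n(Na2S2O3) = 0.07530 x 0.03109 = 0.002341 mol.
From the balanced equation, 2 mol Na2S2O3 reacts with 1 mol I2, so n(I2) = 0.002341 x 1/2 = 0.001171 mol.
[I2] = 0.001171 / 0.02659 L = 0.0440 M.

0.0440 M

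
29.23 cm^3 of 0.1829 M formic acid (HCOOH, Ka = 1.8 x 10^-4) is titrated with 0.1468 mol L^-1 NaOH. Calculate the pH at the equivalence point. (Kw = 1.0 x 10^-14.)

n(HCOOH) = 0.1829 x 0.02923 = 0.005346 mol; V(NaOH) at equivalence = 0.005346/0.1468 = 0.03642 L.
At equivalence all the acid is converted to HCOO-; total volume = 0.02923 + 0.03642 = 0.06565 L, so [HCOO-] = 0.005346/0.06565 = 0.08144 M.
Kb = Kw/Ka = 1.0e-14 / 1.8 x 10^-4 = 5.56e-11.
[OH^-] = sqrt(Kb x [HCOO-]) = sqrt(5.56e-11 x 0.08144) = 2.13e-6 M.
pOH = 5.67, so pH = 14.00 - 5.67 = 8.33.

8.33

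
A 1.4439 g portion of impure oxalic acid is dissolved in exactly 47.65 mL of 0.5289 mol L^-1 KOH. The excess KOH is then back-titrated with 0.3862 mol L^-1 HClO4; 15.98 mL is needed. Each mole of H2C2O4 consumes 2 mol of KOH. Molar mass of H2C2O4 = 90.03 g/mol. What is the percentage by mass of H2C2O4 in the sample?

59.3%

Total n(KOH) added = 0.5289 x 0.04765 = 0.02520 mol.
n(HClO4) used = 0.3862 x 0.01598 = 0.006171 mol, which equals the excess n(KOH).
So n(KOH) consumed by the sample = 0.02520 - 0.006171 = 0.01903 mol.
n(H2C2O4) = 0.01903 / 2 = 0.009515 mol.
mass H2C2O4 = 0.009515 x 90.03 = 0.8567 g, so %H2C2O4 = 0.8567/1.4439 x 100 = 59.3%.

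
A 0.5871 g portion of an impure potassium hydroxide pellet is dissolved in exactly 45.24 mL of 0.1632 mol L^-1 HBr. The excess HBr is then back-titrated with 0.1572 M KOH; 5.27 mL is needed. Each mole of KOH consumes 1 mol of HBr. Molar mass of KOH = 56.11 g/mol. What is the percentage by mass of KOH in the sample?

Total n(HBr) added = 0.1632 x 0.04524 = 0.007383 mol.
n(KOH) used = 0.1572 x 0.005270 = 0.0008284 mol, which equals the excess n(HBr).
So n(HBr) consumed by the sample = 0.007383 - 0.0008284 = 0.006555 mol.
n(KOH) = 0.006555 / 1 = 0.006555 mol.
mass KOH = 0.006555 x 56.11 = 0.3678 g, so %KOH = 0.3678/0.5871 x 100 = 62.6%.

62.6%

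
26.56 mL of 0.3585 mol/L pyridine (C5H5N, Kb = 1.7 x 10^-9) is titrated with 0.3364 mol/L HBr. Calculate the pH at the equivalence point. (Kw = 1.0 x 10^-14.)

3.00

n(C5H5N) = 0.3585 x 0.02656 = 0.009522 mol; V(HBr) at equivalence = 0.009522/0.3364 = 0.02830 L.
At equivalence the base is fully converted to C5H5NH+; total volume = 0.05486 L, so [C5H5NH+] = 0.009522/0.05486 = 0.1735 M.
Ka(C5H5NH+) = Kw/Kb = 1.0e-14 / 1.7 x 10^-9 = 5.88e-6.
[H^+] = sqrt(Ka x [C5H5NH+]) = sqrt(5.88e-6 x 0.1735) = 0.00101 M.
pH = -log(0.00101) = 3.00.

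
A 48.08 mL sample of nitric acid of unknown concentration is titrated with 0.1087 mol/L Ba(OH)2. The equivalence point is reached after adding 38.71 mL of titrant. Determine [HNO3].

0.175 M

n(Ba(OH)2) delivered = 0.1087 x 0.03871 = 0.004208 mol.
The reaction is 2 HNO3 + 1 Ba(OH)2, so n(HNO3) = 0.004208 x 2/1 = 0.008416 mol.
[HNO3] = 0.008416 mol / 0.04808 L = 0.175 M.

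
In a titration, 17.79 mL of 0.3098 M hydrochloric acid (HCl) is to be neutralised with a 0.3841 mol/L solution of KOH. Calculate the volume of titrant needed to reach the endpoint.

14.3 mL

n(HCl) = 0.3098 mol/L x 0.01779 L = 0.005511 mol.
At equivalence n(KOH) = n(HCl) = 0.005511 mol.
V(KOH) = 0.005511 / 0.3841 = 0.01435 L = 14.3 mL.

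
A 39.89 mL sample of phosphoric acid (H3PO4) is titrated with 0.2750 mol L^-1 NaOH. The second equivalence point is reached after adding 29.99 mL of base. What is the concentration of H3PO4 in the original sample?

n(NaOH) = 0.2750 x 0.02999 = 0.008247 mol.
At the second equivalence point, 2 mol OH^- react per mol H3PO4, so n(H3PO4) = 0.008247 / 2 = 0.004124 mol.
[H3PO4] = 0.004124 / 0.03989 L = 0.103 M.

0.103 M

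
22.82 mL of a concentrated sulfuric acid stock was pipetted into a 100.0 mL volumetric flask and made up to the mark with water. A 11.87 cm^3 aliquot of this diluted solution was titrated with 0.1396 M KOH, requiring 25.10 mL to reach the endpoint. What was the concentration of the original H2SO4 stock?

0.647 M

n(KOH) = 0.1396 x 0.02510 = 0.003504 mol.
n(H2SO4) in the aliquot = 0.003504 x 1/2 = 0.001752 mol.
[diluted H2SO4] = 0.001752 / 0.01187 = 0.1476 M.
Dilution factor = 100.0/22.82 = 4.382, so [stock] = 0.1476 x 4.382 = 0.647 M.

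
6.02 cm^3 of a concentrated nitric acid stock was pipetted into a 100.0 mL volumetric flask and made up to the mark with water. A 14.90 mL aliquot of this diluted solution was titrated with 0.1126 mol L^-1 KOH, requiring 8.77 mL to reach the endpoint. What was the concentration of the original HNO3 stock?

n(KOH) = 0.1126 x 0.008770 = 0.0009875 mol.
n(HNO3) in the aliquot = 0.0009875 mol.
[diluted HNO3] = 0.0009875 / 0.01490 = 0.06628 M.
Dilution factor = 100.0/6.020 = 16.61, so [stock] = 0.06628 x 16.61 = 1.10 M.

1.10 M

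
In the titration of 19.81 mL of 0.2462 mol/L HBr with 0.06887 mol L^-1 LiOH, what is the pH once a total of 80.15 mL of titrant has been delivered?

n(acid) = 0.2462 x 0.01981 = 0.004877 mol; n(LiOH) added = 0.06887 x 0.08015 = 0.005520 mol.
Base is in excess by 0.005520 - 0.004877 = 0.0006427 mol in a total volume of 0.09996 L.
[OH^-] = 0.0006427/0.09996 = 0.006430 M, so pOH = 2.19 and pH = 14.00 - 2.19 = 11.81.

11.81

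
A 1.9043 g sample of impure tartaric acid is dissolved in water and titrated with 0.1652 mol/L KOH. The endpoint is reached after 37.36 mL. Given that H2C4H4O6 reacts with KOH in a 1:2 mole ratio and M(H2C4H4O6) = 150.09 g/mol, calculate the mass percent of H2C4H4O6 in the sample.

24.3%

n(KOH) = 0.1652 x 0.03736 = 0.006172 mol.
n(H2C4H4O6) = 0.006172 / 2 = 0.003086 mol.
mass of H2C4H4O6 = 0.003086 x 150.09 = 0.4632 g.
% purity = 0.4632 / 1.9043 x 100 = 24.3%.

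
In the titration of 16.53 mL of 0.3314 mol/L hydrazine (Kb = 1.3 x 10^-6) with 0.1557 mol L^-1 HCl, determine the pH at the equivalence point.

n(N2H4) = 0.3314 x 0.01653 = 0.005478 mol; V(HCl) at equivalence = 0.005478/0.1557 = 0.03518 L.
At equivalence the base is fully converted to N2H5+; total volume = 0.05171 L, so [N2H5+] = 0.005478/0.05171 = 0.1059 M.
Ka(N2H5+) = Kw/Kb = 1.0e-14 / 1.3 x 10^-6 = 7.69e-9.
[H^+] = sqrt(Ka x [N2H5+]) = sqrt(7.69e-9 x 0.1059) = 2.85e-5 M.
pH = -log(2.85e-5) = 4.54.

4.54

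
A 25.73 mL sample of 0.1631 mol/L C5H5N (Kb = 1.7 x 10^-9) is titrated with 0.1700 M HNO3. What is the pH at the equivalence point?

n(C5H5N) = 0.1631 x 0.02573 = 0.004197 mol; V(HNO3) at equivalence = 0.004197/0.1700 = 0.02469 L.
At equivalence the base is fully converted to C5H5NH+; total volume = 0.05042 L, so [C5H5NH+] = 0.004197/0.05042 = 0.08324 M.
Ka(C5H5NH+) = Kw/Kb = 1.0e-14 / 1.7 x 10^-9 = 5.88e-6.
[H^+] = sqrt(Ka x [C5H5NH+]) = sqrt(5.88e-6 x 0.08324) = 0.000700 M.
pH = -log(0.000700) = 3.16.

3.16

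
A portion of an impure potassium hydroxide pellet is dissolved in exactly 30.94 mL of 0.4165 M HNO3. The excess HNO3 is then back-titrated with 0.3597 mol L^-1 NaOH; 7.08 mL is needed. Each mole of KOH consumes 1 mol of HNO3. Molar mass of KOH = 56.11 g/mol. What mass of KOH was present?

Total n(HNO3) added = 0.4165 x 0.03094 = 0.01289 mol.
n(NaOH) used = 0.3597 x 0.007080 = 0.002547 mol, which equals the excess n(HNO3).
So n(HNO3) consumed by the sample = 0.01289 - 0.002547 = 0.01034 mol.
n(KOH) = 0.01034 / 1 = 0.01034 mol.
mass = 0.01034 mol x 56.11 g/mol = 0.580 g.

0.580 g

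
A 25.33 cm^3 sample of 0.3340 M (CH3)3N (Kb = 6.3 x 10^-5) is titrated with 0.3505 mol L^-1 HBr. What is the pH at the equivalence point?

5.28

n((CH3)3N) = 0.3340 x 0.02533 = 0.008460 mol; V(HBr) at equivalence = 0.008460/0.3505 = 0.02414 L.
At equivalence the base is fully converted to (CH3)3NH+; total volume = 0.04947 L, so [(CH3)3NH+] = 0.008460/0.04947 = 0.1710 M.
Ka((CH3)3NH+) = Kw/Kb = 1.0e-14 / 6.3 x 10^-5 = 1.59e-10.
[H^+] = sqrt(Ka x [(CH3)3NH+]) = sqrt(1.59e-10 x 0.1710) = 5.21e-6 M.
pH = -log(5.21e-6) = 5.28.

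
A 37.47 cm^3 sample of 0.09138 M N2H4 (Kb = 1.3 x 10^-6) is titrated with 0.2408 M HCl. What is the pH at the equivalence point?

4.65

n(N2H4) = 0.09138 x 0.03747 = 0.003424 mol; V(HCl) at equivalence = 0.003424/0.2408 = 0.01422 L.
At equivalence the base is fully converted to N2H5+; total volume = 0.05169 L, so [N2H5+] = 0.003424/0.05169 = 0.06624 M.
Ka(N2H5+) = Kw/Kb = 1.0e-14 / 1.3 x 10^-6 = 7.69e-9.
[H^+] = sqrt(Ka x [N2H5+]) = sqrt(7.69e-9 x 0.06624) = 2.26e-5 M.
pH = -log(2.26e-5) = 4.65.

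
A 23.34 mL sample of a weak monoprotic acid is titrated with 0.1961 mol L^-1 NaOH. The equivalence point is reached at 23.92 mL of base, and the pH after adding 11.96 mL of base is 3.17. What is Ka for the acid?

6.8 x 10^-4

11.96 mL is half of the equivalence volume, so this is the half-equivalence point where [HA] = [A^-].
At half-equivalence pH = pKa, so pKa = 3.17.
Ka = 10^(-3.17) = 6.8 x 10^-4.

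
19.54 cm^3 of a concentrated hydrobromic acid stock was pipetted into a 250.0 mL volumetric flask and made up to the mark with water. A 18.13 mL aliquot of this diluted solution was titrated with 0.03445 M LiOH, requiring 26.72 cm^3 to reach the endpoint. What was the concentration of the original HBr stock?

n(LiOH) = 0.03445 x 0.02672 = 0.0009205 mol.
n(HBr) in the aliquot = 0.0009205 mol.
[diluted HBr] = 0.0009205 / 0.01813 = 0.05077 M.
Dilution factor = 250.0/19.54 = 12.79, so [stock] = 0.05077 x 12.79 = 0.650 M.

0.650 M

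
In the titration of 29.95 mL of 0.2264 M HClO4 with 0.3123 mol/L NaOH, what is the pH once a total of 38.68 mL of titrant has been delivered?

12.89

n(acid) = 0.2264 x 0.02995 = 0.006781 mol; n(NaOH) added = 0.3123 x 0.03868 = 0.01208 mol.
Base is in excess by 0.01208 - 0.006781 = 0.005299 mol in a total volume of 0.06863 L.
[OH^-] = 0.005299/0.06863 = 0.07721 M, so pOH = 1.11 and pH = 14.00 - 1.11 = 12.89.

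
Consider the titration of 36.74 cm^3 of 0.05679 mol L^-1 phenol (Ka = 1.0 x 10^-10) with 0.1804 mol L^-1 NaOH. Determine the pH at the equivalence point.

n(C6H5OH) = 0.05679 x 0.03674 = 0.002086 mol; V(NaOH) at equivalence = 0.002086/0.1804 = 0.01157 L.
At equivalence all the acid is converted to C6H5O-; total volume = 0.03674 + 0.01157 = 0.04831 L, so [C6H5O-] = 0.002086/0.04831 = 0.04319 M.
Kb = Kw/Ka = 1.0e-14 / 1.0 x 10^-10 = 0.000100.
[OH^-] = sqrt(Kb x [C6H5O-]) = sqrt(0.000100 x 0.04319) = 0.00208 M.
pOH = 2.68, so pH = 14.00 - 2.68 = 11.32.

11.32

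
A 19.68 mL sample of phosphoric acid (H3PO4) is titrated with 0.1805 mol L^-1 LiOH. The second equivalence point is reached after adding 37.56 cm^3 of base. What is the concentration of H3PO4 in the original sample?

0.172 M

n(LiOH) = 0.1805 x 0.03756 = 0.006780 mol.
At the second equivalence point, 2 mol OH^- react per mol H3PO4, so n(H3PO4) = 0.006780 / 2 = 0.003390 mol.
[H3PO4] = 0.003390 / 0.01968 L = 0.172 M.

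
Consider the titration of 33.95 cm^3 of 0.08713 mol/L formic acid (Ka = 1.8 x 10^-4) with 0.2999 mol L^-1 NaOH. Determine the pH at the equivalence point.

n(HCOOH) = 0.08713 x 0.03395 = 0.002958 mol; V(NaOH) at equivalence = 0.002958/0.2999 = 0.009863 L.
At equivalence all the acid is converted to HCOO-; total volume = 0.03395 + 0.009863 = 0.04381 L, so [HCOO-] = 0.002958/0.04381 = 0.06751 M.
Kb = Kw/Ka = 1.0e-14 / 1.8 x 10^-4 = 5.56e-11.
[OH^-] = sqrt(Kb x [HCOO-]) = sqrt(5.56e-11 x 0.06751) = 1.94e-6 M.
pOH = 5.71, so pH = 14.00 - 5.71 = 8.29.

8.29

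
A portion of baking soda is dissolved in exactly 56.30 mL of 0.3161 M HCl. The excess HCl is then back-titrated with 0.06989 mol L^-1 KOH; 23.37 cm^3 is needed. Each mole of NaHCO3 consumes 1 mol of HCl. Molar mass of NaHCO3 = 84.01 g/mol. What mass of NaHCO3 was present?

1.36 g

Total n(HCl) added = 0.3161 x 0.05630 = 0.01780 mol.
n(KOH) used = 0.06989 x 0.02337 = 0.001633 mol, which equals the excess n(HCl).
So n(HCl) consumed by the sample = 0.01780 - 0.001633 = 0.01616 mol.
n(NaHCO3) = 0.01616 / 1 = 0.01616 mol.
mass = 0.01616 mol x 84.01 g/mol = 1.36 g.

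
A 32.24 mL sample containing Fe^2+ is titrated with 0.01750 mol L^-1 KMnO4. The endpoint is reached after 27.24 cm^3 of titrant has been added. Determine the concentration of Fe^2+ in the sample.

0.0739 M

n(KMnO4) = 0.01750 x 0.02724 = 0.0004767 mol.
From the balanced equation, 1 mol KMnO4 reacts with 5 mol Fe^2+, so n(Fe^2+) = 0.0004767 x 5/1 = 0.002383 mol.
[Fe^2+] = 0.002383 / 0.03224 L = 0.0739 M.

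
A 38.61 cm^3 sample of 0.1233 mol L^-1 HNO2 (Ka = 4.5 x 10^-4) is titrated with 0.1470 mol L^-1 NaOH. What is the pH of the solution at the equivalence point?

8.09

n(HNO2) = 0.1233 x 0.03861 = 0.004761 mol; V(NaOH) at equivalence = 0.004761/0.1470 = 0.03239 L.
At equivalence all the acid is converted to NO2-; total volume = 0.03861 + 0.03239 = 0.07100 L, so [NO2-] = 0.004761/0.07100 = 0.06706 M.
Kb = Kw/Ka = 1.0e-14 / 4.5 x 10^-4 = 2.22e-11.
[OH^-] = sqrt(Kb x [NO2-]) = sqrt(2.22e-11 x 0.06706) = 1.22e-6 M.
pOH = 5.91, so pH = 14.00 - 5.91 = 8.09.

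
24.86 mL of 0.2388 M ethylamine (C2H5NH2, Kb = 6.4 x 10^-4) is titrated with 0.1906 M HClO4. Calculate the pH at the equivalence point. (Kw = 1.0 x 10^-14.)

n(C2H5NH2) = 0.2388 x 0.02486 = 0.005937 mol; V(HClO4) at equivalence = 0.005937/0.1906 = 0.03115 L.
At equivalence the base is fully converted to C2H5NH3+; total volume = 0.05601 L, so [C2H5NH3+] = 0.005937/0.05601 = 0.1060 M.
Ka(C2H5NH3+) = Kw/Kb = 1.0e-14 / 6.4 x 10^-4 = 1.56e-11.
[H^+] = sqrt(Ka x [C2H5NH3+]) = sqrt(1.56e-11 x 0.1060) = 1.29e-6 M.
pH = -log(1.29e-6) = 5.89.

5.89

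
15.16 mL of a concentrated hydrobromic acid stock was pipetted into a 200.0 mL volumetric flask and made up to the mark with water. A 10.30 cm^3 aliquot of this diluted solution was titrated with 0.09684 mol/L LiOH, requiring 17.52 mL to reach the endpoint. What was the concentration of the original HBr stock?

n(LiOH) = 0.09684 x 0.01752 = 0.001697 mol.
n(HBr) in the aliquot = 0.001697 mol.
[diluted HBr] = 0.001697 / 0.01030 = 0.1647 M.
Dilution factor = 200.0/15.16 = 13.19, so [stock] = 0.1647 x 13.19 = 2.17 M.

2.17 M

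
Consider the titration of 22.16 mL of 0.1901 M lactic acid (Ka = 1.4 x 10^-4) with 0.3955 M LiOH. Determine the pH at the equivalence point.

8.48

n(HC3H5O3) = 0.1901 x 0.02216 = 0.004213 mol; V(LiOH) at equivalence = 0.004213/0.3955 = 0.01065 L.
At equivalence all the acid is converted to C3H5O3-; total volume = 0.02216 + 0.01065 = 0.03281 L, so [C3H5O3-] = 0.004213/0.03281 = 0.1284 M.
Kb = Kw/Ka = 1.0e-14 / 1.4 x 10^-4 = 7.14e-11.
[OH^-] = sqrt(Kb x [C3H5O3-]) = sqrt(7.14e-11 x 0.1284) = 3.03e-6 M.
pOH = 5.52, so pH = 14.00 - 5.52 = 8.48.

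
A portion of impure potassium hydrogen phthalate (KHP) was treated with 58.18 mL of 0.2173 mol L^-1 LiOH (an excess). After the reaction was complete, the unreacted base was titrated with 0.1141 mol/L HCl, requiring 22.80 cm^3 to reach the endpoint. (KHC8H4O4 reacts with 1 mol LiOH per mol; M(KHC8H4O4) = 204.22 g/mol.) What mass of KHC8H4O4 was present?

Total n(LiOH) added = 0.2173 x 0.05818 = 0.01264 mol.
n(HCl) used = 0.1141 x 0.02280 = 0.002601 mol, which equals the excess n(LiOH).
So n(LiOH) consumed by the sample = 0.01264 - 0.002601 = 0.01004 mol.
n(KHC8H4O4) = 0.01004 / 1 = 0.01004 mol.
mass = 0.01004 mol x 204.22 g/mol = 2.05 g.

2.05 g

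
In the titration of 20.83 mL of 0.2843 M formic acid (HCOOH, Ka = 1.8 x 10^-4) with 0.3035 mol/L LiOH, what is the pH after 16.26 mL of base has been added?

4.44

Initial n(HCOOH) = 0.2843 x 0.02083 = 0.005922 mol.
n(LiOH) added = 0.3035 x 0.01626 = 0.004935 mol, converting that many moles of HCOOH to HCOO-.
Remaining n(HCOOH) = 0.0009871 mol; n(HCOO-) = 0.004935 mol.
By Henderson-Hasselbalch, pH = pKa + log([A^-]/[HA]) = 3.74 + log(0.004935/0.0009871) = 3.74 + (+0.70) = 4.44.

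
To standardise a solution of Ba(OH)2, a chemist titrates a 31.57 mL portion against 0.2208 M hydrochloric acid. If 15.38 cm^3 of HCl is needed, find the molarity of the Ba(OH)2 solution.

0.0538 M

n(HCl) delivered = 0.2208 x 0.01538 = 0.003396 mol.
The reaction is 1 Ba(OH)2 + 2 HCl, so n(Ba(OH)2) = 0.003396 x 1/2 = 0.001698 mol.
[Ba(OH)2] = 0.001698 mol / 0.03157 L = 0.0538 M.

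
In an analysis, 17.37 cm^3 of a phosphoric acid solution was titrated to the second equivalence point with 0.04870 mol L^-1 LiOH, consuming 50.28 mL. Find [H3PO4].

n(LiOH) = 0.04870 x 0.05028 = 0.002449 mol.
At the second equivalence point, 2 mol OH^- react per mol H3PO4, so n(H3PO4) = 0.002449 / 2 = 0.001224 mol.
[H3PO4] = 0.001224 / 0.01737 L = 0.0705 M.

0.0705 M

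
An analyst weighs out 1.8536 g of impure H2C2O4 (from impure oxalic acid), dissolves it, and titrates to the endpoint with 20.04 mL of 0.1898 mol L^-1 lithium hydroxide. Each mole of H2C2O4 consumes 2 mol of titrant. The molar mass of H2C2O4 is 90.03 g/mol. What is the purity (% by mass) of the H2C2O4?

n(LiOH) = 0.1898 x 0.02004 = 0.003804 mol.
n(H2C2O4) = 0.003804 / 2 = 0.001902 mol.
mass of H2C2O4 = 0.001902 x 90.03 = 0.1712 g.
% purity = 0.1712 / 1.8536 x 100 = 9.24%.

9.24%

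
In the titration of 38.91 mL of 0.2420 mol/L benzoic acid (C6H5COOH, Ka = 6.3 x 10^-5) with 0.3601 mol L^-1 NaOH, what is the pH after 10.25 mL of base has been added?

Initial n(C6H5COOH) = 0.2420 x 0.03891 = 0.009416 mol.
n(NaOH) added = 0.3601 x 0.01025 = 0.003691 mol, converting that many moles of C6H5COOH to C6H5COO-.
Remaining n(C6H5COOH) = 0.005725 mol; n(C6H5COO-) = 0.003691 mol.
By Henderson-Hasselbalch, pH = pKa + log([A^-]/[HA]) = 4.20 + log(0.003691/0.005725) = 4.20 + (-0.19) = 4.01.

4.01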